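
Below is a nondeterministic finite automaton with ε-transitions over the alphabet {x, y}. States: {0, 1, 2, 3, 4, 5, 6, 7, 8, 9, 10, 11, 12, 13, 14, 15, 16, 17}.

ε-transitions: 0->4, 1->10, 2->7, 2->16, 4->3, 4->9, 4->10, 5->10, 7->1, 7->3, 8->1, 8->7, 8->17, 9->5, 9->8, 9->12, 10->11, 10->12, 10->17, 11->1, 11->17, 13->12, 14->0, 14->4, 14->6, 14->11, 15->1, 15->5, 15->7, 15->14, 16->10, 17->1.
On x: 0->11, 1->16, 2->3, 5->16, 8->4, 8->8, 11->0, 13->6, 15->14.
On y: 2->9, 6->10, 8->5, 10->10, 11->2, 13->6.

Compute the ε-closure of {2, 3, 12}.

{1, 2, 3, 7, 10, 11, 12, 16, 17}

Start with {2, 3, 12}.
From 2 via ε: add 7, 16.
From 7 via ε: add 1.
From 16 via ε: add 10.
From 10 via ε: add 11, 17.
No new states can be added; the closed set is {1, 2, 3, 7, 10, 11, 12, 16, 17}.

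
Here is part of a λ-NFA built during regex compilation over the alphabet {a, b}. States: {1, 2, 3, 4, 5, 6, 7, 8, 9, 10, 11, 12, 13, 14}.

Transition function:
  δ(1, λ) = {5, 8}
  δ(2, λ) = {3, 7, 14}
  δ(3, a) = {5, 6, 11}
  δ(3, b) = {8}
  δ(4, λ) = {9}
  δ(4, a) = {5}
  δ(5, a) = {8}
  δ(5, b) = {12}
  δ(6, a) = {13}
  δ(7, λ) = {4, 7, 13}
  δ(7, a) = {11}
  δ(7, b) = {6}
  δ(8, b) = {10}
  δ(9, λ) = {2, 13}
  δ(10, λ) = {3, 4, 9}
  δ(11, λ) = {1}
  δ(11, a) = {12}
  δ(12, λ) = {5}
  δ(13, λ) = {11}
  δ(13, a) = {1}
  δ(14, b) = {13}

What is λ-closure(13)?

{1, 5, 8, 11, 13}

Start with {13}.
From 13 via λ: add 11.
From 11 via λ: add 1.
From 1 via λ: add 5, 8.
No new states can be added; the closed set is {1, 5, 8, 11, 13}.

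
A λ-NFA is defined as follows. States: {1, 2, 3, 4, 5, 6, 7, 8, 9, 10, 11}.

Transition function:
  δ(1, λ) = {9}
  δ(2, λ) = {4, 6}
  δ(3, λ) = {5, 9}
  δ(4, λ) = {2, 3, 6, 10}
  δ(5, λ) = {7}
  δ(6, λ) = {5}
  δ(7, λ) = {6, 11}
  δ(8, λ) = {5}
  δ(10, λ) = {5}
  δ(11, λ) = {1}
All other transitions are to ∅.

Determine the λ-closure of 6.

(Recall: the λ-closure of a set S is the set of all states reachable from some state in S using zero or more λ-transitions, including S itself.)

{1, 5, 6, 7, 9, 11}

Start with {6}.
From 6 via λ: add 5.
From 5 via λ: add 7.
From 7 via λ: add 11.
From 11 via λ: add 1.
From 1 via λ: add 9.
No new states can be added; the closed set is {1, 5, 6, 7, 9, 11}.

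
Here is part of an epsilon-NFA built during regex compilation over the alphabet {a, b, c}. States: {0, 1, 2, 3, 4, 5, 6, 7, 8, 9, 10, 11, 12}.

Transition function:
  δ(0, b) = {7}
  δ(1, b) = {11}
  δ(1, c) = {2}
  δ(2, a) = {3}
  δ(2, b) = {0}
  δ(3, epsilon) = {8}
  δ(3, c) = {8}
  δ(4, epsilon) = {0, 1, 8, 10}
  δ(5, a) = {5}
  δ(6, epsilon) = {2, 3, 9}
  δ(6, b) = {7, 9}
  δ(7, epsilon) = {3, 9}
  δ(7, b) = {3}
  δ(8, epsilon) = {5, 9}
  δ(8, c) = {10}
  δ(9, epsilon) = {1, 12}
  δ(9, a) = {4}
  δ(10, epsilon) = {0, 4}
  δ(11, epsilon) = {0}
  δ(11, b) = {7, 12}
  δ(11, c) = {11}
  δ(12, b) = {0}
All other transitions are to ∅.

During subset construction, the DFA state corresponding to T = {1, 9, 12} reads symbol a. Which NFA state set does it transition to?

{0, 1, 4, 5, 8, 9, 10, 12}

9 on a → {4}.
No a-transition from 1, 12.
Union after reading a: {4}.
Now take the epsilon-closure:
From 4 via epsilon: add 0, 1, 8, 10.
From 8 via epsilon: add 5, 9.
From 9 via epsilon: add 12.
No new states can be added; the closed set is {0, 1, 4, 5, 8, 9, 10, 12}.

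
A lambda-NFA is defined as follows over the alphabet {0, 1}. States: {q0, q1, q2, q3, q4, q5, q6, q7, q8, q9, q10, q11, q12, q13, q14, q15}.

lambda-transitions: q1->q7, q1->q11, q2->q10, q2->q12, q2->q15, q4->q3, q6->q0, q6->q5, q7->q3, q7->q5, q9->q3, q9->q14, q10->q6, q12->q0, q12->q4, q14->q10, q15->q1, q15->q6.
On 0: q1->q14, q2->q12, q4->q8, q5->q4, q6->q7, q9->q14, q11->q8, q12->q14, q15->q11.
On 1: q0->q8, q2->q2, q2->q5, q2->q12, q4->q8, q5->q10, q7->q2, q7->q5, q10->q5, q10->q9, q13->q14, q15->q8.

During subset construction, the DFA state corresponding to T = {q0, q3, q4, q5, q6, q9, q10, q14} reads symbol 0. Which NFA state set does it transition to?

{q0, q3, q4, q5, q6, q7, q8, q10, q14}

q4 on 0 → {q8}.
q5 on 0 → {q4}.
q6 on 0 → {q7}.
q9 on 0 → {q14}.
No 0-transition from q0, q3, q10, q14.
Union after reading 0: {q4, q7, q8, q14}.
Now take the lambda-closure:
From q4 via lambda: add q3.
From q7 via lambda: add q5.
From q14 via lambda: add q10.
From q10 via lambda: add q6.
From q6 via lambda: add q0.
No new states can be added; the closed set is {q0, q3, q4, q5, q6, q7, q8, q10, q14}.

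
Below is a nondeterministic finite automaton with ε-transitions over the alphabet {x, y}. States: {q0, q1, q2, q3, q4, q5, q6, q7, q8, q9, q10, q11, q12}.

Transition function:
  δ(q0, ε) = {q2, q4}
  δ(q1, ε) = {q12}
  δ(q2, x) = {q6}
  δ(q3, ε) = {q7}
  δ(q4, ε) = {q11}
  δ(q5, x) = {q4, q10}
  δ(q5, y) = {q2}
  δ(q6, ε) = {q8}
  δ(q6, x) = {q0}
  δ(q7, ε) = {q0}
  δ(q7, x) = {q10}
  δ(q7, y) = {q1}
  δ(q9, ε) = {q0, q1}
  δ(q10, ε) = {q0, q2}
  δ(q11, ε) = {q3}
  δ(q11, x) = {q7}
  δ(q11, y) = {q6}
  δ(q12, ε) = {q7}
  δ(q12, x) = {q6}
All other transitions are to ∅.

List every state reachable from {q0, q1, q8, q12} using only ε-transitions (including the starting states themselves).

Start with {q0, q1, q8, q12}.
From q0 via ε: add q2, q4.
From q12 via ε: add q7.
From q4 via ε: add q11.
From q11 via ε: add q3.
No new states can be added; the closed set is {q0, q1, q2, q3, q4, q7, q8, q11, q12}.

{q0, q1, q2, q3, q4, q7, q8, q11, q12}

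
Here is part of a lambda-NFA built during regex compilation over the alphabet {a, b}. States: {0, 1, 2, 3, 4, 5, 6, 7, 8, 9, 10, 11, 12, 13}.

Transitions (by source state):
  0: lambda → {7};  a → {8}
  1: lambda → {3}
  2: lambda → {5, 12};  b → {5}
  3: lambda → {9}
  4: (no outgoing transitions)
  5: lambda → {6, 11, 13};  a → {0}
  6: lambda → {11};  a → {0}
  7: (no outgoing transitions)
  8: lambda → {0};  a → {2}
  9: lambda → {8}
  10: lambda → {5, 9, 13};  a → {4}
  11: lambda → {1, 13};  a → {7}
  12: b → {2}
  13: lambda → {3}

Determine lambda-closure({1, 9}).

{0, 1, 3, 7, 8, 9}

Start with {1, 9}.
From 1 via lambda: add 3.
From 9 via lambda: add 8.
From 8 via lambda: add 0.
From 0 via lambda: add 7.
No new states can be added; the closed set is {0, 1, 3, 7, 8, 9}.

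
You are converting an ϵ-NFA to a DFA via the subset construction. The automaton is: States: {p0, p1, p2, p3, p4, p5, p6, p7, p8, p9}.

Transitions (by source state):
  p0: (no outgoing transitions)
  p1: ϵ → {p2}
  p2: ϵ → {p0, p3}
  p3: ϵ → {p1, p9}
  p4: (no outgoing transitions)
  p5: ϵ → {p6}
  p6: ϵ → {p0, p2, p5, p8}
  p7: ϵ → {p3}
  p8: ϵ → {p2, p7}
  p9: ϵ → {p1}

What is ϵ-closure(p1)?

Start with {p1}.
From p1 via ϵ: add p2.
From p2 via ϵ: add p0, p3.
From p3 via ϵ: add p9.
No new states can be added; the closed set is {p0, p1, p2, p3, p9}.

{p0, p1, p2, p3, p9}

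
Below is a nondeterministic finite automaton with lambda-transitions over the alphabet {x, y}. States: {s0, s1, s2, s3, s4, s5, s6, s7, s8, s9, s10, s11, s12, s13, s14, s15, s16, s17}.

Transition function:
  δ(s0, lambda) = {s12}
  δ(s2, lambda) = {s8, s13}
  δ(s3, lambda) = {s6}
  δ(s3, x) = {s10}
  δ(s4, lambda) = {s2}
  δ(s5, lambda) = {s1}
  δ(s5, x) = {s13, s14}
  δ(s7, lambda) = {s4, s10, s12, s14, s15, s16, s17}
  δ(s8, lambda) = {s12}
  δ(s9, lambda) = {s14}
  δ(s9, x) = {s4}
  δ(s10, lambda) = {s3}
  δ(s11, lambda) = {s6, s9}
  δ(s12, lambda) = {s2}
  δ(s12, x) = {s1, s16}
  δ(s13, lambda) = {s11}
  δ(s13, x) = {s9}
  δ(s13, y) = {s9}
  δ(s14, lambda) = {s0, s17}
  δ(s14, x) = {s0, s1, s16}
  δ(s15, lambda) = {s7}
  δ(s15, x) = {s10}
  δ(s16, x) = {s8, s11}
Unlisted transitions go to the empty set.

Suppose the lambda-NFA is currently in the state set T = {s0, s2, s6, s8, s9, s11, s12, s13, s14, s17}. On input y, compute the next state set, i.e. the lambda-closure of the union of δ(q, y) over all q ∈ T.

s13 on y → {s9}.
No y-transition from s0, s2, s6, s8, s9, s11, s12, s14, s17.
Union after reading y: {s9}.
Now take the lambda-closure:
From s9 via lambda: add s14.
From s14 via lambda: add s0, s17.
From s0 via lambda: add s12.
From s12 via lambda: add s2.
From s2 via lambda: add s8, s13.
From s13 via lambda: add s11.
From s11 via lambda: add s6.
No new states can be added; the closed set is {s0, s2, s6, s8, s9, s11, s12, s13, s14, s17}.

{s0, s2, s6, s8, s9, s11, s12, s13, s14, s17}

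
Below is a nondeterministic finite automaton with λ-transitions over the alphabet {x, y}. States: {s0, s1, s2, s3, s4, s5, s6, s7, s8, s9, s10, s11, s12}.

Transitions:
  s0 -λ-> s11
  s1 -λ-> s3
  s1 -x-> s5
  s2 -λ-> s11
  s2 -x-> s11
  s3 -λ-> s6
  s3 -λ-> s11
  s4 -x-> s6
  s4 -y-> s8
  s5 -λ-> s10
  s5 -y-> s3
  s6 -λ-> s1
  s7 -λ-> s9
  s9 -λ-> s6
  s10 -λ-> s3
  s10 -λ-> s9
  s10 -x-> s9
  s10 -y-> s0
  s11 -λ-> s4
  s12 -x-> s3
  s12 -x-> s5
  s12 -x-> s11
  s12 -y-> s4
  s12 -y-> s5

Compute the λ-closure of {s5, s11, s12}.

{s1, s3, s4, s5, s6, s9, s10, s11, s12}

Start with {s5, s11, s12}.
From s5 via λ: add s10.
From s11 via λ: add s4.
From s10 via λ: add s3, s9.
From s3 via λ: add s6.
From s6 via λ: add s1.
No new states can be added; the closed set is {s1, s3, s4, s5, s6, s9, s10, s11, s12}.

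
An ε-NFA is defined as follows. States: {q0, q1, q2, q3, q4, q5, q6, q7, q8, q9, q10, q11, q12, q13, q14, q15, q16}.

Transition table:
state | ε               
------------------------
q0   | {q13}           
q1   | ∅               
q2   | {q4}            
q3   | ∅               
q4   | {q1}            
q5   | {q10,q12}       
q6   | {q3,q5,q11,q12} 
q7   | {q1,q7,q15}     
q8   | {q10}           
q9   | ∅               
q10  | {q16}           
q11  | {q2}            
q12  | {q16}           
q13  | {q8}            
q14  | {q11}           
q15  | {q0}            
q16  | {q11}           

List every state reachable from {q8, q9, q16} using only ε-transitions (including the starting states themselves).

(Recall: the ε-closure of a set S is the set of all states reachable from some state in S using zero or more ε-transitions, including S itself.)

Start with {q8, q9, q16}.
From q8 via ε: add q10.
From q16 via ε: add q11.
From q11 via ε: add q2.
From q2 via ε: add q4.
From q4 via ε: add q1.
No new states can be added; the closed set is {q1, q2, q4, q8, q9, q10, q11, q16}.

{q1, q2, q4, q8, q9, q10, q11, q16}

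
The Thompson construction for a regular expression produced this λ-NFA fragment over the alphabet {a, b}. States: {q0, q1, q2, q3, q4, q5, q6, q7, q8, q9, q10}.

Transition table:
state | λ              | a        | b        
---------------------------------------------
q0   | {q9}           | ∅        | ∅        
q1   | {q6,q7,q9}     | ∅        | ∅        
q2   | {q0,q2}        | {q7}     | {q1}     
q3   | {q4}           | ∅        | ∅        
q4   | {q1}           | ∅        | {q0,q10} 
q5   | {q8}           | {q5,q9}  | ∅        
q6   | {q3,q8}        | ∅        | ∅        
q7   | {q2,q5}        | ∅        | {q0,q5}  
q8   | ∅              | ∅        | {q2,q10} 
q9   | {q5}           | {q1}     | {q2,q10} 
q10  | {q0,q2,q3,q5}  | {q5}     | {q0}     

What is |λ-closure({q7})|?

6

Start with {q7}.
From q7 via λ: add q2, q5.
From q2 via λ: add q0.
From q5 via λ: add q8.
From q0 via λ: add q9.
λ-closure = {q0, q2, q5, q7, q8, q9}, which has 6 states.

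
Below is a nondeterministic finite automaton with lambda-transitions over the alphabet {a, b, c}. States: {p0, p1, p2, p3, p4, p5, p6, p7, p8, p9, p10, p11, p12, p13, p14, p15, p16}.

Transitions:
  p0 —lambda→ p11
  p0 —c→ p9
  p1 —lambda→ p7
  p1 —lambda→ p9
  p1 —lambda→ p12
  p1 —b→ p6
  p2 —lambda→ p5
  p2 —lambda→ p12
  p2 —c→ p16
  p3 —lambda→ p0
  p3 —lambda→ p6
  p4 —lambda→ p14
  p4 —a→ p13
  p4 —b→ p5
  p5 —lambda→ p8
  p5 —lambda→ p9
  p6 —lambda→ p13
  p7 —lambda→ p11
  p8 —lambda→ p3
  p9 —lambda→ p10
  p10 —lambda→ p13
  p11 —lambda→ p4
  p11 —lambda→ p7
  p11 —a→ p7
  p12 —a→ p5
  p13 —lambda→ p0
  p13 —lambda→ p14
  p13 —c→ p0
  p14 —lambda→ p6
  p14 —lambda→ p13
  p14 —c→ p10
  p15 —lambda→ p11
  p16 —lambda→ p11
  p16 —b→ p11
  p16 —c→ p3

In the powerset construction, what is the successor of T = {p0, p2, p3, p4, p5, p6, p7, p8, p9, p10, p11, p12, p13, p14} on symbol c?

p0 on c → {p9}.
p2 on c → {p16}.
p13 on c → {p0}.
p14 on c → {p10}.
No c-transition from p3, p4, p5, p6, p7, p8, p9, p10, p11, p12.
Union after reading c: {p0, p9, p10, p16}.
Now take the lambda-closure:
From p0 via lambda: add p11.
From p10 via lambda: add p13.
From p11 via lambda: add p4, p7.
From p13 via lambda: add p14.
From p14 via lambda: add p6.
No new states can be added; the closed set is {p0, p4, p6, p7, p9, p10, p11, p13, p14, p16}.

{p0, p4, p6, p7, p9, p10, p11, p13, p14, p16}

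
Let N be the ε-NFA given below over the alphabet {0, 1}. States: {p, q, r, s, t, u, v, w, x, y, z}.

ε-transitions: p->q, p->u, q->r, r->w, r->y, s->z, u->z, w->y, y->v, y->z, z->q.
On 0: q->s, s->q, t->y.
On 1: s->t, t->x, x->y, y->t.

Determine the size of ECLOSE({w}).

6

Start with {w}.
From w via ε: add y.
From y via ε: add v, z.
From z via ε: add q.
From q via ε: add r.
ε-closure = {q, r, v, w, y, z}, which has 6 states.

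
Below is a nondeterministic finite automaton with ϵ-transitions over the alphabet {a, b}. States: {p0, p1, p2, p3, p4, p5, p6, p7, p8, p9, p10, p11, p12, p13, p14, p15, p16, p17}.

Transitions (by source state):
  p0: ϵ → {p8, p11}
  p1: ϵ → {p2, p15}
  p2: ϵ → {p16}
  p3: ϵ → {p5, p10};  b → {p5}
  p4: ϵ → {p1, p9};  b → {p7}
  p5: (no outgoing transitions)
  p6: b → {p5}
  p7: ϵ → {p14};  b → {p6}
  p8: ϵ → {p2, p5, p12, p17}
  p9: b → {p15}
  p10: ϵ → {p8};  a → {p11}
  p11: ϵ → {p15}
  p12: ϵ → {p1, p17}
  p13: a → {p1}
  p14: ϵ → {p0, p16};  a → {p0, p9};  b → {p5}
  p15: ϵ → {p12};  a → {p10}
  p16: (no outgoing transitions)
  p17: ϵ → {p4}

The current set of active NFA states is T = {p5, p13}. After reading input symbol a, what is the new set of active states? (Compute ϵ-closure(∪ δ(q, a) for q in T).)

p13 on a → {p1}.
No a-transition from p5.
Union after reading a: {p1}.
Now take the ϵ-closure:
From p1 via ϵ: add p2, p15.
From p2 via ϵ: add p16.
From p15 via ϵ: add p12.
From p12 via ϵ: add p17.
From p17 via ϵ: add p4.
From p4 via ϵ: add p9.
No new states can be added; the closed set is {p1, p2, p4, p9, p12, p15, p16, p17}.

{p1, p2, p4, p9, p12, p15, p16, p17}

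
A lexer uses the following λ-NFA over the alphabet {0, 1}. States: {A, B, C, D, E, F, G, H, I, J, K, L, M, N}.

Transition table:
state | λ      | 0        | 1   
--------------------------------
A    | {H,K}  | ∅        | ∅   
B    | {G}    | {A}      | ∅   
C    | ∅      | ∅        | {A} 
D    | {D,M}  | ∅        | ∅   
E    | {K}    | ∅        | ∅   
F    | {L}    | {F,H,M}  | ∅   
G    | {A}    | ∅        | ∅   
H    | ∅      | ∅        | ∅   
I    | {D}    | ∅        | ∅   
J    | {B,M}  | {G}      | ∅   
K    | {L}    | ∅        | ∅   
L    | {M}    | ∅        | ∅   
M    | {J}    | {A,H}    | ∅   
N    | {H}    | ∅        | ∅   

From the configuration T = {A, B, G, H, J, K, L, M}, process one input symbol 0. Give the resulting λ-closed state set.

B on 0 → {A}.
J on 0 → {G}.
M on 0 → {A, H}.
No 0-transition from A, G, H, K, L.
Union after reading 0: {A, G, H}.
Now take the λ-closure:
From A via λ: add K.
From K via λ: add L.
From L via λ: add M.
From M via λ: add J.
From J via λ: add B.
No new states can be added; the closed set is {A, B, G, H, J, K, L, M}.

{A, B, G, H, J, K, L, M}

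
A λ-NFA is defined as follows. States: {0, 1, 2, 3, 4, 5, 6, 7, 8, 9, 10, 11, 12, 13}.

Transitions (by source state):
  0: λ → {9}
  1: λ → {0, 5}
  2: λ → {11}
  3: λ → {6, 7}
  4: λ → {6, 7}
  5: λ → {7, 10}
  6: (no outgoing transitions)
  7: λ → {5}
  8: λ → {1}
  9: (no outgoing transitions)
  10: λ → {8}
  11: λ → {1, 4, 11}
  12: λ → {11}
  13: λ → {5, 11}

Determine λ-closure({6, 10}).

Start with {6, 10}.
From 10 via λ: add 8.
From 8 via λ: add 1.
From 1 via λ: add 0, 5.
From 0 via λ: add 9.
From 5 via λ: add 7.
No new states can be added; the closed set is {0, 1, 5, 6, 7, 8, 9, 10}.

{0, 1, 5, 6, 7, 8, 9, 10}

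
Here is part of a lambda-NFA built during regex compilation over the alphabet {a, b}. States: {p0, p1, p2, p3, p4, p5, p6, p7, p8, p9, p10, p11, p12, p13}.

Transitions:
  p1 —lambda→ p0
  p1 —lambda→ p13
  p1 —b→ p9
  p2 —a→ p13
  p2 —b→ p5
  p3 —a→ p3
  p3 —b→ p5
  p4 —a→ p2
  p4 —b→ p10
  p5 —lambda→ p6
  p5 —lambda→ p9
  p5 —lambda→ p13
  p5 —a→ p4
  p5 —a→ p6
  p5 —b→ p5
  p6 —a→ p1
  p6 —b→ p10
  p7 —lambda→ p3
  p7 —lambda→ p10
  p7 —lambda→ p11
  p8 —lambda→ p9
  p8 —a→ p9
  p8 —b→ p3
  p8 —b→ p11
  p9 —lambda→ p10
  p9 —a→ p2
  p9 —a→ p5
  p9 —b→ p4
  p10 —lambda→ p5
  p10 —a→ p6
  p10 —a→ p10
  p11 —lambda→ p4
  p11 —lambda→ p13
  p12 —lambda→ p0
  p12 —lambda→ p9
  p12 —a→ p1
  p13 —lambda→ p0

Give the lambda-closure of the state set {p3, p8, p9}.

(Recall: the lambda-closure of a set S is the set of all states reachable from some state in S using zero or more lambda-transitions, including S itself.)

Start with {p3, p8, p9}.
From p9 via lambda: add p10.
From p10 via lambda: add p5.
From p5 via lambda: add p6, p13.
From p13 via lambda: add p0.
No new states can be added; the closed set is {p0, p3, p5, p6, p8, p9, p10, p13}.

{p0, p3, p5, p6, p8, p9, p10, p13}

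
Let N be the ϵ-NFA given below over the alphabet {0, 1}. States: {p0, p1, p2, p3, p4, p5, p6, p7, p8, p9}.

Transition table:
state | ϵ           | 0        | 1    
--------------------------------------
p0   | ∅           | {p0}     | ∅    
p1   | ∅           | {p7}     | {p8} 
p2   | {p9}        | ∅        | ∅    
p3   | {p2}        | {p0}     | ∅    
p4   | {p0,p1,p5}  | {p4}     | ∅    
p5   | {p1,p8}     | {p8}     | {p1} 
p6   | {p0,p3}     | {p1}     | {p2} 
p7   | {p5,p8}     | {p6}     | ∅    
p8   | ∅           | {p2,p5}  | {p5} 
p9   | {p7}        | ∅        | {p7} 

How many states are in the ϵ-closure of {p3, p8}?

7

Start with {p3, p8}.
From p3 via ϵ: add p2.
From p2 via ϵ: add p9.
From p9 via ϵ: add p7.
From p7 via ϵ: add p5.
From p5 via ϵ: add p1.
ϵ-closure = {p1, p2, p3, p5, p7, p8, p9}, which has 7 states.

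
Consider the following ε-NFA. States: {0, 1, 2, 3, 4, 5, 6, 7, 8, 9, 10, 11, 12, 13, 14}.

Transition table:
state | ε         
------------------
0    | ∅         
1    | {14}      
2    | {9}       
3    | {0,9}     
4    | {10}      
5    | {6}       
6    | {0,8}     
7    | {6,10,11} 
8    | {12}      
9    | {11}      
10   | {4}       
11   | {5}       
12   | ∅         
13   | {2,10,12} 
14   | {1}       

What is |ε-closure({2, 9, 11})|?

Start with {2, 9, 11}.
From 11 via ε: add 5.
From 5 via ε: add 6.
From 6 via ε: add 0, 8.
From 8 via ε: add 12.
ε-closure = {0, 2, 5, 6, 8, 9, 11, 12}, which has 8 states.

8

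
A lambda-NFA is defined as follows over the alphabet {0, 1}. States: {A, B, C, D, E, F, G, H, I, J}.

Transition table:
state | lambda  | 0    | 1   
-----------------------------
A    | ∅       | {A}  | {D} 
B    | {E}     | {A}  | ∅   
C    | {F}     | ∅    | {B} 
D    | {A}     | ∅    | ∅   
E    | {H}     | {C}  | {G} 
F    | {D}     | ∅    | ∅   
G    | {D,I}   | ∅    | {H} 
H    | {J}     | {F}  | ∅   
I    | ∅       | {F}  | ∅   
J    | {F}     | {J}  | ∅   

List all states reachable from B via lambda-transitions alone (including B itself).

{A, B, D, E, F, H, J}

Start with {B}.
From B via lambda: add E.
From E via lambda: add H.
From H via lambda: add J.
From J via lambda: add F.
From F via lambda: add D.
From D via lambda: add A.
No new states can be added; the closed set is {A, B, D, E, F, H, J}.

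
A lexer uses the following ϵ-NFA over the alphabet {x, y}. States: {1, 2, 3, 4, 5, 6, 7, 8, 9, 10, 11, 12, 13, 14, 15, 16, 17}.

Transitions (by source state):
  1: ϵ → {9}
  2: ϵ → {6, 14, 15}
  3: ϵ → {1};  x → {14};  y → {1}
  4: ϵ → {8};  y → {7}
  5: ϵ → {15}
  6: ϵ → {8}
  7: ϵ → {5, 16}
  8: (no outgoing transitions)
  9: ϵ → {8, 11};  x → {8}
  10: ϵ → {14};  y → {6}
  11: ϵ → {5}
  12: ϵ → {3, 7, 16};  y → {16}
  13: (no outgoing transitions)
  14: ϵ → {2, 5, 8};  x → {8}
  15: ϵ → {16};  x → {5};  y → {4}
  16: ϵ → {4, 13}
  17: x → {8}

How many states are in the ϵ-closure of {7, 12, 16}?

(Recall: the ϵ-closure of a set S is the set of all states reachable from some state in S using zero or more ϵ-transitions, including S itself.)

Start with {7, 12, 16}.
From 7 via ϵ: add 5.
From 12 via ϵ: add 3.
From 16 via ϵ: add 4, 13.
From 3 via ϵ: add 1.
From 4 via ϵ: add 8.
From 5 via ϵ: add 15.
From 1 via ϵ: add 9.
From 9 via ϵ: add 11.
ϵ-closure = {1, 3, 4, 5, 7, 8, 9, 11, 12, 13, 15, 16}, which has 12 states.

12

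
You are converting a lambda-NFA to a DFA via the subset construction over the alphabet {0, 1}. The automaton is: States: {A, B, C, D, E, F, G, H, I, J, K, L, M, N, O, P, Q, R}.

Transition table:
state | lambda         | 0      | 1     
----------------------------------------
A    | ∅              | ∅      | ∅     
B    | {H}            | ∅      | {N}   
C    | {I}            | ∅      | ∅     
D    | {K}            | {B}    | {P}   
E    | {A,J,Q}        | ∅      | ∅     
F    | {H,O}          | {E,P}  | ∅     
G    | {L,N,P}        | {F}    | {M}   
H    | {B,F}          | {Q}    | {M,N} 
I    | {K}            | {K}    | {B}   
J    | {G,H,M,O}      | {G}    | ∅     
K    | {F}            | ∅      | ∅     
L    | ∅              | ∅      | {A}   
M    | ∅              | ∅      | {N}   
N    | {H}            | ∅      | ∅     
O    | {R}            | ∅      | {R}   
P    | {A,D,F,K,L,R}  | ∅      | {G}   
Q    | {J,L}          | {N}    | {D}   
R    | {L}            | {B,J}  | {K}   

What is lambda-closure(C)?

Start with {C}.
From C via lambda: add I.
From I via lambda: add K.
From K via lambda: add F.
From F via lambda: add H, O.
From H via lambda: add B.
From O via lambda: add R.
From R via lambda: add L.
No new states can be added; the closed set is {B, C, F, H, I, K, L, O, R}.

{B, C, F, H, I, K, L, O, R}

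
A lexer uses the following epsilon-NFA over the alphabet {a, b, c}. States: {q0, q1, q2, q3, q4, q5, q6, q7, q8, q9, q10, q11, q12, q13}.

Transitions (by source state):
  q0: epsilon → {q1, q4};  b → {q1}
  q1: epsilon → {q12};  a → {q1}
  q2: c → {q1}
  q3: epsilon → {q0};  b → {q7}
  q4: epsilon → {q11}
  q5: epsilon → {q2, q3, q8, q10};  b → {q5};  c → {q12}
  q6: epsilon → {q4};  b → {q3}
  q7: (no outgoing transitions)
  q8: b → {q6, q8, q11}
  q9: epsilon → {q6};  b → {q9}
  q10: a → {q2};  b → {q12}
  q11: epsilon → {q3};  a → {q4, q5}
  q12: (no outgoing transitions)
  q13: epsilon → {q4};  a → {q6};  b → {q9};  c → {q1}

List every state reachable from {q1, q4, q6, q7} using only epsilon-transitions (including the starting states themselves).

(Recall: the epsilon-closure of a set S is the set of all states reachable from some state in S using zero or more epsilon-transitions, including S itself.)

{q0, q1, q3, q4, q6, q7, q11, q12}

Start with {q1, q4, q6, q7}.
From q1 via epsilon: add q12.
From q4 via epsilon: add q11.
From q11 via epsilon: add q3.
From q3 via epsilon: add q0.
No new states can be added; the closed set is {q0, q1, q3, q4, q6, q7, q11, q12}.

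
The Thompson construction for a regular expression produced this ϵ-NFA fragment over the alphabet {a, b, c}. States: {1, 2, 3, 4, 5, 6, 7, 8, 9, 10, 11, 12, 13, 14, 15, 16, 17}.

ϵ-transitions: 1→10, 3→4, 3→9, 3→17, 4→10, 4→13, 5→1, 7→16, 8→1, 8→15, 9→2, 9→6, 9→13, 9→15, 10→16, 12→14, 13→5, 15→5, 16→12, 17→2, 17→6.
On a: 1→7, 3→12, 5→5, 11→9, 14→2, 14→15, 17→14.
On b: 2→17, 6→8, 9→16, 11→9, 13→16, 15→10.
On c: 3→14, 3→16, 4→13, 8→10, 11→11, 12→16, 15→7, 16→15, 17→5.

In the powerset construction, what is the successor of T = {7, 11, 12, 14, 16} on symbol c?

11 on c → {11}.
12 on c → {16}.
16 on c → {15}.
No c-transition from 7, 14.
Union after reading c: {11, 15, 16}.
Now take the ϵ-closure:
From 15 via ϵ: add 5.
From 16 via ϵ: add 12.
From 5 via ϵ: add 1.
From 12 via ϵ: add 14.
From 1 via ϵ: add 10.
No new states can be added; the closed set is {1, 5, 10, 11, 12, 14, 15, 16}.

{1, 5, 10, 11, 12, 14, 15, 16}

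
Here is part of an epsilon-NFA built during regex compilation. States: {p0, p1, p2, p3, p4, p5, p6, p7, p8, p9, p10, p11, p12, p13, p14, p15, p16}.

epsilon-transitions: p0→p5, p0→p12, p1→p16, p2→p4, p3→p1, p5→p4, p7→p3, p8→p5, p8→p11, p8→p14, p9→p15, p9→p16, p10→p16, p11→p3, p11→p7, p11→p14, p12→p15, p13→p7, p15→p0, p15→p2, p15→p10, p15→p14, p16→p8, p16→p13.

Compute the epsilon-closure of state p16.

Start with {p16}.
From p16 via epsilon: add p8, p13.
From p8 via epsilon: add p5, p11, p14.
From p13 via epsilon: add p7.
From p5 via epsilon: add p4.
From p7 via epsilon: add p3.
From p3 via epsilon: add p1.
No new states can be added; the closed set is {p1, p3, p4, p5, p7, p8, p11, p13, p14, p16}.

{p1, p3, p4, p5, p7, p8, p11, p13, p14, p16}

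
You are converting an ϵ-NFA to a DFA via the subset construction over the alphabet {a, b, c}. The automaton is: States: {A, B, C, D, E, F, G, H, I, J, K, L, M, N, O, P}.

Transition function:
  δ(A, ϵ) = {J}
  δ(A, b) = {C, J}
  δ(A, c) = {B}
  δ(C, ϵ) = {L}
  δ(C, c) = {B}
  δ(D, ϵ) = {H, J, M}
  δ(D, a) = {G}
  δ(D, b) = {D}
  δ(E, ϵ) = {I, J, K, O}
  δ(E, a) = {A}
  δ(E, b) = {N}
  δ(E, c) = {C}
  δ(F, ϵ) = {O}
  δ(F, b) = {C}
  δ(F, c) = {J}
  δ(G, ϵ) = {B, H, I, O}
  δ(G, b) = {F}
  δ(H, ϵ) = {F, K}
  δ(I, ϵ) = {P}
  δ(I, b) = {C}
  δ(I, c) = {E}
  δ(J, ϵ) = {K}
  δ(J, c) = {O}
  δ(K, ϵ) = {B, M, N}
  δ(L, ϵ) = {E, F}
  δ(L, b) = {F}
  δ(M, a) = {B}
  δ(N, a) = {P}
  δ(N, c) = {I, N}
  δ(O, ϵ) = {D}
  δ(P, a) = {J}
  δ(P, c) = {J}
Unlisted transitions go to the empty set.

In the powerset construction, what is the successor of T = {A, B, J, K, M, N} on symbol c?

{B, D, F, H, I, J, K, M, N, O, P}

A on c → {B}.
J on c → {O}.
N on c → {I, N}.
No c-transition from B, K, M.
Union after reading c: {B, I, N, O}.
Now take the ϵ-closure:
From I via ϵ: add P.
From O via ϵ: add D.
From D via ϵ: add H, J, M.
From H via ϵ: add F, K.
No new states can be added; the closed set is {B, D, F, H, I, J, K, M, N, O, P}.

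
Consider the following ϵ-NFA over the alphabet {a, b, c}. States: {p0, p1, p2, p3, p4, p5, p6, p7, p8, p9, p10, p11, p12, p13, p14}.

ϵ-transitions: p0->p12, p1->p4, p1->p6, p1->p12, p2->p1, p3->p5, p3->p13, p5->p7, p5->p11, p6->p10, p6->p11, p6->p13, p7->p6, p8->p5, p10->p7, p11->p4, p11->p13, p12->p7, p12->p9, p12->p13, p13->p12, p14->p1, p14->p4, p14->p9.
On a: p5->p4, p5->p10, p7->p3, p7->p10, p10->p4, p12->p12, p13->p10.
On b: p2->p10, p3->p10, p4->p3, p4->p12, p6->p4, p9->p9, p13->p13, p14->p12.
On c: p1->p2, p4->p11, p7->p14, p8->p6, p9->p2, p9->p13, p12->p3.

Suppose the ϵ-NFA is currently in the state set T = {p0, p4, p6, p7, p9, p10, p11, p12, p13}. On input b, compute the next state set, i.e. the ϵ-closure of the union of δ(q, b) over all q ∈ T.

{p3, p4, p5, p6, p7, p9, p10, p11, p12, p13}

p4 on b → {p3, p12}.
p6 on b → {p4}.
p9 on b → {p9}.
p13 on b → {p13}.
No b-transition from p0, p7, p10, p11, p12.
Union after reading b: {p3, p4, p9, p12, p13}.
Now take the ϵ-closure:
From p3 via ϵ: add p5.
From p12 via ϵ: add p7.
From p5 via ϵ: add p11.
From p7 via ϵ: add p6.
From p6 via ϵ: add p10.
No new states can be added; the closed set is {p3, p4, p5, p6, p7, p9, p10, p11, p12, p13}.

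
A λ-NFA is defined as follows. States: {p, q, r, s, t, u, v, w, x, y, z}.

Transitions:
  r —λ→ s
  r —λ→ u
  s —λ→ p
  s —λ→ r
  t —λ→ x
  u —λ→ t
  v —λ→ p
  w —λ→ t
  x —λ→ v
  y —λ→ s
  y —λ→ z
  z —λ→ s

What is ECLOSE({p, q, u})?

{p, q, t, u, v, x}

Start with {p, q, u}.
From u via λ: add t.
From t via λ: add x.
From x via λ: add v.
No new states can be added; the closed set is {p, q, t, u, v, x}.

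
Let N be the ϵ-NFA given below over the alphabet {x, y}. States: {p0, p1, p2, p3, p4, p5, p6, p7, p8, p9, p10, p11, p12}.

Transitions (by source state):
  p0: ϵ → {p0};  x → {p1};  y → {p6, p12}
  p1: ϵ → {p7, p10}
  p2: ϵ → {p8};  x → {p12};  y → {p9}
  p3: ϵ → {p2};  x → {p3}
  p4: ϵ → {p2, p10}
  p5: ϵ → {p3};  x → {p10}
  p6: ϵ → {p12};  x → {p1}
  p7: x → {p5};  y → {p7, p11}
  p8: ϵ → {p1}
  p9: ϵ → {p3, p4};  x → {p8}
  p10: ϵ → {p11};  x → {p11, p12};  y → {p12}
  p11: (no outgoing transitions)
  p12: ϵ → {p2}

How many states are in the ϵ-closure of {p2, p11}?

6

Start with {p2, p11}.
From p2 via ϵ: add p8.
From p8 via ϵ: add p1.
From p1 via ϵ: add p7, p10.
ϵ-closure = {p1, p2, p7, p8, p10, p11}, which has 6 states.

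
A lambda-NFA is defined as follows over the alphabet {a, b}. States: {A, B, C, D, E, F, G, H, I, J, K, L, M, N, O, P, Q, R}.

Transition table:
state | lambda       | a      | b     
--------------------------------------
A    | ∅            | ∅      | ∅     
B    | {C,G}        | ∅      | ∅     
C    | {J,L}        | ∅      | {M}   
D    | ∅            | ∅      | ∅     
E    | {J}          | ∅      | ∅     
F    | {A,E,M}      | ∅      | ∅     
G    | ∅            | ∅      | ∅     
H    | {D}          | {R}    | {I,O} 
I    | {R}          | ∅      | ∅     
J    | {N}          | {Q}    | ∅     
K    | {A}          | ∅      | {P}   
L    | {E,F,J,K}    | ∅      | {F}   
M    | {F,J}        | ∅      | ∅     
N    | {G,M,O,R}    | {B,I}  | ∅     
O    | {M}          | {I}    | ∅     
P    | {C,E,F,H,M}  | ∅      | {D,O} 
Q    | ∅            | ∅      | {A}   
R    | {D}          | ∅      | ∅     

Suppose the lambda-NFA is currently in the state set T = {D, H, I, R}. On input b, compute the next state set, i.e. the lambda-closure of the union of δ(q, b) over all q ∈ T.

{A, D, E, F, G, I, J, M, N, O, R}

H on b → {I, O}.
No b-transition from D, I, R.
Union after reading b: {I, O}.
Now take the lambda-closure:
From I via lambda: add R.
From O via lambda: add M.
From M via lambda: add F, J.
From R via lambda: add D.
From F via lambda: add A, E.
From J via lambda: add N.
From N via lambda: add G.
No new states can be added; the closed set is {A, D, E, F, G, I, J, M, N, O, R}.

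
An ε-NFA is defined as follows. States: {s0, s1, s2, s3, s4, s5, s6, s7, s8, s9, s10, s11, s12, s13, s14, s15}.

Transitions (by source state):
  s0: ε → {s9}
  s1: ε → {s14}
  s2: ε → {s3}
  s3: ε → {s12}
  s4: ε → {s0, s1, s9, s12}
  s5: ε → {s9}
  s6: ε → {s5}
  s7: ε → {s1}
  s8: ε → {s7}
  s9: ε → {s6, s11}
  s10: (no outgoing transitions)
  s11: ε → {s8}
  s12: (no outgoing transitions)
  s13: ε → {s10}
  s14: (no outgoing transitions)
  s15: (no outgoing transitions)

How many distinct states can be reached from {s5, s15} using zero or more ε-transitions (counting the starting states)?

Start with {s5, s15}.
From s5 via ε: add s9.
From s9 via ε: add s6, s11.
From s11 via ε: add s8.
From s8 via ε: add s7.
From s7 via ε: add s1.
From s1 via ε: add s14.
ε-closure = {s1, s5, s6, s7, s8, s9, s11, s14, s15}, which has 9 states.

9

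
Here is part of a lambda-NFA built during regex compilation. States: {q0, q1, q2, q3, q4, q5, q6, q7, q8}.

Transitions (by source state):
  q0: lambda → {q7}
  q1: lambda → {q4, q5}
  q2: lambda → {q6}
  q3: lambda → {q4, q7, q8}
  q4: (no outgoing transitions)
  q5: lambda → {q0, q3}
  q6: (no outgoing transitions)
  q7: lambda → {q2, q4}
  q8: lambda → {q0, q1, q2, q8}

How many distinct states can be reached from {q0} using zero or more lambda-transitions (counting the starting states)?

Start with {q0}.
From q0 via lambda: add q7.
From q7 via lambda: add q2, q4.
From q2 via lambda: add q6.
lambda-closure = {q0, q2, q4, q6, q7}, which has 5 states.

5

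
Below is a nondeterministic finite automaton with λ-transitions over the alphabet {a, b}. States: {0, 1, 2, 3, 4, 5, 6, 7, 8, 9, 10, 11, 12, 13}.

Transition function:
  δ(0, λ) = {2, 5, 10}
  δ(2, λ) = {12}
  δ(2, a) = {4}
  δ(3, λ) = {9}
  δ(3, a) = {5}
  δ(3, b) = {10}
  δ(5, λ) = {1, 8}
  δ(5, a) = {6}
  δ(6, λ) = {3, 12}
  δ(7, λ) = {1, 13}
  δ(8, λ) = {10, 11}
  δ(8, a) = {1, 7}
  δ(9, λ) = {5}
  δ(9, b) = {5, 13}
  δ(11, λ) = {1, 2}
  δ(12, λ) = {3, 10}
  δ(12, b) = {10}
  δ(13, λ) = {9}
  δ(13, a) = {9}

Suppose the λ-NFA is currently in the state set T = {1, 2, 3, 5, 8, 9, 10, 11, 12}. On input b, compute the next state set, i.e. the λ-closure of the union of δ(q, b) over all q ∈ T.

{1, 2, 3, 5, 8, 9, 10, 11, 12, 13}

3 on b → {10}.
9 on b → {5, 13}.
12 on b → {10}.
No b-transition from 1, 2, 5, 8, 10, 11.
Union after reading b: {5, 10, 13}.
Now take the λ-closure:
From 5 via λ: add 1, 8.
From 13 via λ: add 9.
From 8 via λ: add 11.
From 11 via λ: add 2.
From 2 via λ: add 12.
From 12 via λ: add 3.
No new states can be added; the closed set is {1, 2, 3, 5, 8, 9, 10, 11, 12, 13}.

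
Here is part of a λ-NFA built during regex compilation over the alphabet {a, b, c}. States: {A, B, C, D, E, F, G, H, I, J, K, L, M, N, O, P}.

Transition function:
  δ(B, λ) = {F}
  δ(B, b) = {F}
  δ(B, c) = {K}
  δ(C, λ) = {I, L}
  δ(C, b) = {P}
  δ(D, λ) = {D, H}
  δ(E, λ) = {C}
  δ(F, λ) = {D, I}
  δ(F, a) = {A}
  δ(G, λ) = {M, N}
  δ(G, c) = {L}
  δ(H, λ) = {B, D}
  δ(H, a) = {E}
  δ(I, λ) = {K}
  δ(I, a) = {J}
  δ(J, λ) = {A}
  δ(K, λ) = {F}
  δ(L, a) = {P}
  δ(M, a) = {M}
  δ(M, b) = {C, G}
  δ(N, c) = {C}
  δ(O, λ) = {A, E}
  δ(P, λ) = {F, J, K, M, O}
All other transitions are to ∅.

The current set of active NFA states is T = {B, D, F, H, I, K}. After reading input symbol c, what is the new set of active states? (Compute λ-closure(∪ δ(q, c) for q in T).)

B on c → {K}.
No c-transition from D, F, H, I, K.
Union after reading c: {K}.
Now take the λ-closure:
From K via λ: add F.
From F via λ: add D, I.
From D via λ: add H.
From H via λ: add B.
No new states can be added; the closed set is {B, D, F, H, I, K}.

{B, D, F, H, I, K}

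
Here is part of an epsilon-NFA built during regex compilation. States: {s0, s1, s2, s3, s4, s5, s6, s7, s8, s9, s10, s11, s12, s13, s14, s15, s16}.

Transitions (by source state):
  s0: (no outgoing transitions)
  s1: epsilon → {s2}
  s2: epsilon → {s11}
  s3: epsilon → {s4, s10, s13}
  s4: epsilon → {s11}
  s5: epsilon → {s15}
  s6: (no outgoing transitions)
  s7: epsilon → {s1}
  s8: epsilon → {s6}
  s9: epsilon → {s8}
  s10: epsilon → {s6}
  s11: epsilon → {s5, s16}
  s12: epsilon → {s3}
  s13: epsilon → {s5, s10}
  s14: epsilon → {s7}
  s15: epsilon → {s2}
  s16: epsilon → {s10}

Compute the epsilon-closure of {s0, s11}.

Start with {s0, s11}.
From s11 via epsilon: add s5, s16.
From s5 via epsilon: add s15.
From s16 via epsilon: add s10.
From s10 via epsilon: add s6.
From s15 via epsilon: add s2.
No new states can be added; the closed set is {s0, s2, s5, s6, s10, s11, s15, s16}.

{s0, s2, s5, s6, s10, s11, s15, s16}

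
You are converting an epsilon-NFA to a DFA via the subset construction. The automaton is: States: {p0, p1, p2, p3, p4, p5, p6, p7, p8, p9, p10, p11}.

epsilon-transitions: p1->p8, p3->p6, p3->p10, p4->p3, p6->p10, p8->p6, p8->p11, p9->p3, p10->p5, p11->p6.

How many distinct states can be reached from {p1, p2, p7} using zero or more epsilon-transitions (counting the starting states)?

Start with {p1, p2, p7}.
From p1 via epsilon: add p8.
From p8 via epsilon: add p6, p11.
From p6 via epsilon: add p10.
From p10 via epsilon: add p5.
epsilon-closure = {p1, p2, p5, p6, p7, p8, p10, p11}, which has 8 states.

8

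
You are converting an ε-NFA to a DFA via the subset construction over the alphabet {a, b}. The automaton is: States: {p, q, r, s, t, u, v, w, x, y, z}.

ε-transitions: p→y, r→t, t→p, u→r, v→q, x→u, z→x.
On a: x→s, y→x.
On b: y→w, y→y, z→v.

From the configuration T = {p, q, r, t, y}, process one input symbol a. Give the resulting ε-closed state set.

y on a → {x}.
No a-transition from p, q, r, t.
Union after reading a: {x}.
Now take the ε-closure:
From x via ε: add u.
From u via ε: add r.
From r via ε: add t.
From t via ε: add p.
From p via ε: add y.
No new states can be added; the closed set is {p, r, t, u, x, y}.

{p, r, t, u, x, y}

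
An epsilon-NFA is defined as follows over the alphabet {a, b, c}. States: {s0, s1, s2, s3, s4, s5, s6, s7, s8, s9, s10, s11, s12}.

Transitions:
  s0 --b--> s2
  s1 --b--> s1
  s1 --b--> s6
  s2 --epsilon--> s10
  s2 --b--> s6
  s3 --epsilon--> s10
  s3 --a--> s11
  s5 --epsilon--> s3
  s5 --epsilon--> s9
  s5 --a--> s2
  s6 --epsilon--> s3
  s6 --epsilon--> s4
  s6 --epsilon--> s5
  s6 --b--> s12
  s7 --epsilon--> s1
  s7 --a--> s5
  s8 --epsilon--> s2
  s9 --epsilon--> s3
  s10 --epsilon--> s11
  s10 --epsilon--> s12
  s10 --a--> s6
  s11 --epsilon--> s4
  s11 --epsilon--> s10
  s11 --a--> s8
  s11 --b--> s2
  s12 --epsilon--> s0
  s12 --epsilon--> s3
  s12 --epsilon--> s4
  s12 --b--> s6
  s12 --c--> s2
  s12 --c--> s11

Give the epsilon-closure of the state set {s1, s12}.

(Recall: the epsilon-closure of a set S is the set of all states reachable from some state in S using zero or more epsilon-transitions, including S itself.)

{s0, s1, s3, s4, s10, s11, s12}

Start with {s1, s12}.
From s12 via epsilon: add s0, s3, s4.
From s3 via epsilon: add s10.
From s10 via epsilon: add s11.
No new states can be added; the closed set is {s0, s1, s3, s4, s10, s11, s12}.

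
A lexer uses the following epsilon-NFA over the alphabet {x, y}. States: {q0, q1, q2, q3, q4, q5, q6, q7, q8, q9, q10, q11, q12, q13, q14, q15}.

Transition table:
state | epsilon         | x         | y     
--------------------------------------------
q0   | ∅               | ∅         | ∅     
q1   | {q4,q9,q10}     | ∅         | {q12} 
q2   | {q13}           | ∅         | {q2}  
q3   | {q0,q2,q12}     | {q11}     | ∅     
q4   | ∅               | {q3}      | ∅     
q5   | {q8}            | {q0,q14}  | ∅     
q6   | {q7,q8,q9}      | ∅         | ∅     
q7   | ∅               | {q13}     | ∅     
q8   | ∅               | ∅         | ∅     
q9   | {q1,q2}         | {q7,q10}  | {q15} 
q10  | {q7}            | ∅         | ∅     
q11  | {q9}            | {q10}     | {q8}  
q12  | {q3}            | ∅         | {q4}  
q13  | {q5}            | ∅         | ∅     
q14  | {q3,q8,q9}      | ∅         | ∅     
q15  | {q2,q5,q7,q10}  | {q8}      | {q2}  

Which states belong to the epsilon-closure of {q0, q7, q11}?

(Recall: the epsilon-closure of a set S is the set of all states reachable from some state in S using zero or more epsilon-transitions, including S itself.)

{q0, q1, q2, q4, q5, q7, q8, q9, q10, q11, q13}

Start with {q0, q7, q11}.
From q11 via epsilon: add q9.
From q9 via epsilon: add q1, q2.
From q1 via epsilon: add q4, q10.
From q2 via epsilon: add q13.
From q13 via epsilon: add q5.
From q5 via epsilon: add q8.
No new states can be added; the closed set is {q0, q1, q2, q4, q5, q7, q8, q9, q10, q11, q13}.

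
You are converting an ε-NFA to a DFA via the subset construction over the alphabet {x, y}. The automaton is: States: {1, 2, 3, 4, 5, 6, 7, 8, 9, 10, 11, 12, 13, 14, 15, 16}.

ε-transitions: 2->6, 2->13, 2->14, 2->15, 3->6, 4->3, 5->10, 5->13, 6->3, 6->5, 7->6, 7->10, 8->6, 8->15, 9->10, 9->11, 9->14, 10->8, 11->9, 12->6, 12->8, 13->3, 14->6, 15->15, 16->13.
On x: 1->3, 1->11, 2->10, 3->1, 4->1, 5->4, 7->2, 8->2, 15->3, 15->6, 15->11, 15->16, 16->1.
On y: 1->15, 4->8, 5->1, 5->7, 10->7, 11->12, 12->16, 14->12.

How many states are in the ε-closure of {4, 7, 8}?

Start with {4, 7, 8}.
From 4 via ε: add 3.
From 7 via ε: add 6, 10.
From 8 via ε: add 15.
From 6 via ε: add 5.
From 5 via ε: add 13.
ε-closure = {3, 4, 5, 6, 7, 8, 10, 13, 15}, which has 9 states.

9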